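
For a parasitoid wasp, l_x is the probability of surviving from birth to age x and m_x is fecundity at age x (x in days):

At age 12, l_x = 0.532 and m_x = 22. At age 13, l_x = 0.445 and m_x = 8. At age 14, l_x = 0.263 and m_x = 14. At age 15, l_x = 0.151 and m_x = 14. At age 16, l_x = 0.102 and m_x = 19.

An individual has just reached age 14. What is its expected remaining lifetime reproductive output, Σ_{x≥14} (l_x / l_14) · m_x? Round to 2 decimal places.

l_14 = 0.263. Conditional survival from age 14 to x is l_x / l_14.
  x=14: (0.263/0.263) × 14 = 14.0000
  x=15: (0.151/0.263) × 14 = 8.0380
  x=16: (0.102/0.263) × 19 = 7.3688
Sum = 14.0000 + 8.0380 + 7.3688 = 29.4068

29.41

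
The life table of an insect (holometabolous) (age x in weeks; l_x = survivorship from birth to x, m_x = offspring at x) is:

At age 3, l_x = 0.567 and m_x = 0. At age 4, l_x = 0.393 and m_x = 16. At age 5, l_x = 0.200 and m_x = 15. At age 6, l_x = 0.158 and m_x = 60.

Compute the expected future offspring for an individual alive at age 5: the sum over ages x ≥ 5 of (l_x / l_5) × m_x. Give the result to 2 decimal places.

l_5 = 0.200. Conditional survival from age 5 to x is l_x / l_5.
  x=5: (0.200/0.200) × 15 = 15.0000
  x=6: (0.158/0.200) × 60 = 47.4000
Sum = 15.0000 + 47.4000 = 62.4000

62.40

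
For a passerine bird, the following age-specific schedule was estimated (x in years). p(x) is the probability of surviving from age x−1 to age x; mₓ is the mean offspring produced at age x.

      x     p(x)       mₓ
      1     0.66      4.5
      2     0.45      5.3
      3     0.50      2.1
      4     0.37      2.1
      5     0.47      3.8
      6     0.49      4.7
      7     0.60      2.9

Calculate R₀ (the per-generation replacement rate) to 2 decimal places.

5.15

Survivorship from birth: l_x = p_1·p_2·…·p_x.
  l_1 = 0.66000
  l_2 = 0.29700
  l_3 = 0.14850
  l_4 = 0.05495
  l_5 = 0.02582
  l_6 = 0.01265
  l_7 = 0.00759
R₀ = Σ l_x mₓ:
  age 1: 0.66000 × 4.5 = 2.9700
  age 2: 0.29700 × 5.3 = 1.5741
  age 3: 0.14850 × 2.1 = 0.3119
  age 4: 0.05495 × 2.1 = 0.1154
  age 5: 0.02582 × 3.8 = 0.0981
  age 6: 0.01265 × 4.7 = 0.0595
  age 7: 0.00759 × 2.9 = 0.0220
R₀ = 2.9700 + 1.5741 + 0.3119 + 0.1154 + 0.0981 + 0.0595 + 0.0220 = 5.1509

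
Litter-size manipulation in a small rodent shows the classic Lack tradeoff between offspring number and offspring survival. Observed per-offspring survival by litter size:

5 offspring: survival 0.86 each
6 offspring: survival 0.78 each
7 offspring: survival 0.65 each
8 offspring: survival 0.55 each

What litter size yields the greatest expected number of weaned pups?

Expected weaned pups = c × s(c):
  c=5: 5 × 0.86 = 4.300
  c=6: 6 × 0.78 = 4.680
  c=7: 7 × 0.65 = 4.550
  c=8: 8 × 0.55 = 4.400
Maximum at c = 6 (4.680 weaned pups).

6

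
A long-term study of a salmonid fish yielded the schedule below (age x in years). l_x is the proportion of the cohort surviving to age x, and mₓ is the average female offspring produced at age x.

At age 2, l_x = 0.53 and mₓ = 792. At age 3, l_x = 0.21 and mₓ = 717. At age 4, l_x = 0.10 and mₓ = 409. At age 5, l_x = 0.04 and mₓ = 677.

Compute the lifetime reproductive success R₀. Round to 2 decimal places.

638.31

R₀ = Σ l_x mₓ:
  age 2: 0.53 × 792 = 419.7600
  age 3: 0.21 × 717 = 150.5700
  age 4: 0.10 × 409 = 40.9000
  age 5: 0.04 × 677 = 27.0800
R₀ = 419.7600 + 150.5700 + 40.9000 + 27.0800 = 638.3100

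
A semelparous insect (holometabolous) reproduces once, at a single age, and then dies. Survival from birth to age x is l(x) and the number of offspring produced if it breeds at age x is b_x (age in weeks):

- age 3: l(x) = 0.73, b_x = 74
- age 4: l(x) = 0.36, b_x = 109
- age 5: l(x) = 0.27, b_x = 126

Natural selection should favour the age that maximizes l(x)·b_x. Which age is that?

3

Expected offspring if breeding at age x = l(x) × b_x:
  age 3: 0.73 × 74 = 54.020
  age 4: 0.36 × 109 = 39.240
  age 5: 0.27 × 126 = 34.020
Maximum at age 3 (54.020).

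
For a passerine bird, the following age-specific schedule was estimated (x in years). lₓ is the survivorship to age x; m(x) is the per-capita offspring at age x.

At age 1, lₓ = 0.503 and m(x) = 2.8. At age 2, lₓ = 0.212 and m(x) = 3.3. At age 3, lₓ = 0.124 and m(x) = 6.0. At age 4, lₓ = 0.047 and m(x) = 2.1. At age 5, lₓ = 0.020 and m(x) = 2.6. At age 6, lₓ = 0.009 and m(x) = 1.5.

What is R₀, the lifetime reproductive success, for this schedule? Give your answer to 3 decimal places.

3.016

R₀ = Σ lₓ m(x):
  age 1: 0.503 × 2.8 = 1.4084
  age 2: 0.212 × 3.3 = 0.6996
  age 3: 0.124 × 6.0 = 0.7440
  age 4: 0.047 × 2.1 = 0.0987
  age 5: 0.020 × 2.6 = 0.0520
  age 6: 0.009 × 1.5 = 0.0135
R₀ = 1.4084 + 0.6996 + 0.7440 + 0.0987 + 0.0520 + 0.0135 = 3.0162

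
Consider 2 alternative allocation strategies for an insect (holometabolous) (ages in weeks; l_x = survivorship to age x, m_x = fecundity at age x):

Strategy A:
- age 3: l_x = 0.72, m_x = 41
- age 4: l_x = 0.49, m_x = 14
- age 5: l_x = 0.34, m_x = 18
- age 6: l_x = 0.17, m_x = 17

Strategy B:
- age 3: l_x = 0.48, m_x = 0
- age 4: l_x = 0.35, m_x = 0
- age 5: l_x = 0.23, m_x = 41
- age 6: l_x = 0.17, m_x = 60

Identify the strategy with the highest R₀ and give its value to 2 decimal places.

45.39

Strategy A: R₀ = 0.72×41 + 0.49×14 + 0.34×18 + 0.17×17 = 45.3900
Strategy B: R₀ = 0.48×0 + 0.35×0 + 0.23×41 + 0.17×60 = 19.6300
Highest R₀: strategy A with 45.3900.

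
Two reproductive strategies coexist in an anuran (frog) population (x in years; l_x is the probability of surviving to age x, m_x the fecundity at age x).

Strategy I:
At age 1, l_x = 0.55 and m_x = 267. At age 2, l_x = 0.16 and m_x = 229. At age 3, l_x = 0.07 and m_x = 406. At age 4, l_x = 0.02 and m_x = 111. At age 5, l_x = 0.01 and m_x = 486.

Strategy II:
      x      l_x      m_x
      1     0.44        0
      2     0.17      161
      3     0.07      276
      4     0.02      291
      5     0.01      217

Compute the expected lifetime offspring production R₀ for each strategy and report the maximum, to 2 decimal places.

218.99

Strategy I: R₀ = 0.55×267 + 0.16×229 + 0.07×406 + 0.02×111 + 0.01×486 = 218.9900
Strategy II: R₀ = 0.44×0 + 0.17×161 + 0.07×276 + 0.02×291 + 0.01×217 = 54.6800
Highest R₀: strategy I with 218.9900.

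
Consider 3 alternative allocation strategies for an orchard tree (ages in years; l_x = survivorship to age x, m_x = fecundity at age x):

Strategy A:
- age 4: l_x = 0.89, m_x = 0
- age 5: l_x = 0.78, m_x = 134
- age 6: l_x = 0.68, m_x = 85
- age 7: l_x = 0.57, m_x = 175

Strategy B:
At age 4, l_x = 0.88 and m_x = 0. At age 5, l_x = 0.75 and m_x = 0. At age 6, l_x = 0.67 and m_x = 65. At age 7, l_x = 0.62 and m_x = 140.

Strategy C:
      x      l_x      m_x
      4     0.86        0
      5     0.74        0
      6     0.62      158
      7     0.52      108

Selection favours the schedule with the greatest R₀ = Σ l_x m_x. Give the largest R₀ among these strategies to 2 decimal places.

262.07

Strategy A: R₀ = 0.89×0 + 0.78×134 + 0.68×85 + 0.57×175 = 262.0700
Strategy B: R₀ = 0.88×0 + 0.75×0 + 0.67×65 + 0.62×140 = 130.3500
Strategy C: R₀ = 0.86×0 + 0.74×0 + 0.62×158 + 0.52×108 = 154.1200
Highest R₀: strategy A with 262.0700.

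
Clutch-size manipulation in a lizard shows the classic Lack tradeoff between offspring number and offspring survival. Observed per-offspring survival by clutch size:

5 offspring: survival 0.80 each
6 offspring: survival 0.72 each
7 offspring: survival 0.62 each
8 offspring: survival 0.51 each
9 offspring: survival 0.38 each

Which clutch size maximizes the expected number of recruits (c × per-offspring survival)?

Expected recruits = c × s(c):
  c=5: 5 × 0.80 = 4.000
  c=6: 6 × 0.72 = 4.320
  c=7: 7 × 0.62 = 4.340
  c=8: 8 × 0.51 = 4.080
  c=9: 9 × 0.38 = 3.420
Maximum at c = 7 (4.340 recruits).

7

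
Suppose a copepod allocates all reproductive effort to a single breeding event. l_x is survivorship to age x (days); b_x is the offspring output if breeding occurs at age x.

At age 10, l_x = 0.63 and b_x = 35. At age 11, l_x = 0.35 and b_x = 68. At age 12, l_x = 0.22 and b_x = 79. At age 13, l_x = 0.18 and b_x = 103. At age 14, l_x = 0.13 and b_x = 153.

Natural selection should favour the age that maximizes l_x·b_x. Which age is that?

11

Expected offspring if breeding at age x = l_x × b_x:
  age 10: 0.63 × 35 = 22.050
  age 11: 0.35 × 68 = 23.800
  age 12: 0.22 × 79 = 17.380
  age 13: 0.18 × 103 = 18.540
  age 14: 0.13 × 153 = 19.890
Maximum at age 11 (23.800).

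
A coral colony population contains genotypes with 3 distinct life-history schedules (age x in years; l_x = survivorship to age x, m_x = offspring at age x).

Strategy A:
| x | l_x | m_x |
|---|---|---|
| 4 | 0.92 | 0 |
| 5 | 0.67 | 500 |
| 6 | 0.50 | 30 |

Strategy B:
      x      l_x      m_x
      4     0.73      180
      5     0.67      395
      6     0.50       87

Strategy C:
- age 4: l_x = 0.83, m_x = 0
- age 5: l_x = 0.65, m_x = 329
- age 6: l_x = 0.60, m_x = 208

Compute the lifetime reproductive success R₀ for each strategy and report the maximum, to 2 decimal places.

Strategy A: R₀ = 0.92×0 + 0.67×500 + 0.50×30 = 350.0000
Strategy B: R₀ = 0.73×180 + 0.67×395 + 0.50×87 = 439.5500
Strategy C: R₀ = 0.83×0 + 0.65×329 + 0.60×208 = 338.6500
Highest R₀: strategy B with 439.5500.

439.55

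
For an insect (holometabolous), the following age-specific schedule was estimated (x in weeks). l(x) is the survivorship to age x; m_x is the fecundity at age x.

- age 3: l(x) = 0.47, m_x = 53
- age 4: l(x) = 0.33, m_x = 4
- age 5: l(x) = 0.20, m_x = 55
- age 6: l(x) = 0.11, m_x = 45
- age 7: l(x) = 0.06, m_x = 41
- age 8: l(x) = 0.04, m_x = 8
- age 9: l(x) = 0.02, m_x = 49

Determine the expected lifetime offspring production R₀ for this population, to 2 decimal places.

R₀ = Σ l(x) m_x:
  age 3: 0.47 × 53 = 24.9100
  age 4: 0.33 × 4 = 1.3200
  age 5: 0.20 × 55 = 11.0000
  age 6: 0.11 × 45 = 4.9500
  age 7: 0.06 × 41 = 2.4600
  age 8: 0.04 × 8 = 0.3200
  age 9: 0.02 × 49 = 0.9800
R₀ = 24.9100 + 1.3200 + 11.0000 + 4.9500 + 2.4600 + 0.3200 + 0.9800 = 45.9400

45.94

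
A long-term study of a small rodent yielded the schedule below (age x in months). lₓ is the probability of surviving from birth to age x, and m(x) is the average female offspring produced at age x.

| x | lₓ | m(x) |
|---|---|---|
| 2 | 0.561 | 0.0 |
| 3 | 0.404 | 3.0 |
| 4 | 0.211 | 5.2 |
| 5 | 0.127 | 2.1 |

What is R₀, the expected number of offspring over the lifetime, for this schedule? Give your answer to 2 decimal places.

2.58

R₀ = Σ lₓ m(x):
  age 2: 0.561 × 0.0 = 0.0000
  age 3: 0.404 × 3.0 = 1.2120
  age 4: 0.211 × 5.2 = 1.0972
  age 5: 0.127 × 2.1 = 0.2667
R₀ = 0.0000 + 1.2120 + 1.0972 + 0.2667 = 2.5759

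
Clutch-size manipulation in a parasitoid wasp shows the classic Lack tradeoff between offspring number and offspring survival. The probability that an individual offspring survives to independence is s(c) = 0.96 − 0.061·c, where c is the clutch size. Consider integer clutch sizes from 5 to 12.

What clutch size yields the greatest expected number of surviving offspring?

8

Expected surviving offspring = c × s(c):
  c=5: 5 × 0.655 = 3.275
  c=6: 6 × 0.594 = 3.564
  c=7: 7 × 0.533 = 3.731
  c=8: 8 × 0.472 = 3.776
  c=9: 9 × 0.411 = 3.699
  c=10: 10 × 0.350 = 3.500
  c=11: 11 × 0.289 = 3.179
  c=12: 12 × 0.228 = 2.736
Maximum at c = 8 (3.776 surviving offspring).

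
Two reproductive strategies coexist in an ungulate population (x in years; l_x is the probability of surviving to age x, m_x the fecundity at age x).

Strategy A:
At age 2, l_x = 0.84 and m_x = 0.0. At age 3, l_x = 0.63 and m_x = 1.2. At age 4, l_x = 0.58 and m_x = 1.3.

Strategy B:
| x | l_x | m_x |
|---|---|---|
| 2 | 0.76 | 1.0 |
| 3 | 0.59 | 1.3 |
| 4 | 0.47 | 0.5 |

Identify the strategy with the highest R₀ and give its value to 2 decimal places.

Strategy A: R₀ = 0.84×0.0 + 0.63×1.2 + 0.58×1.3 = 1.5100
Strategy B: R₀ = 0.76×1.0 + 0.59×1.3 + 0.47×0.5 = 1.7620
Highest R₀: strategy B with 1.7620.

1.76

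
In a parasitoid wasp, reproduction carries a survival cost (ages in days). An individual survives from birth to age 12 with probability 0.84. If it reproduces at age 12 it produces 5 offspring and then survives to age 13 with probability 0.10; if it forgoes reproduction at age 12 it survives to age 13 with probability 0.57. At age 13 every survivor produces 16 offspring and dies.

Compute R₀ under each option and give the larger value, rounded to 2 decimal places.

7.66

breed at age 12: R₀ = 0.84 × (5 + 0.10 × 16) = 0.84 × 6.6000 = 5.5440
delay to age 13: R₀ = 0.84 × (0.57 × 16) = 0.84 × 9.1200 = 7.6608
Higher: delay to age 13 (7.6608).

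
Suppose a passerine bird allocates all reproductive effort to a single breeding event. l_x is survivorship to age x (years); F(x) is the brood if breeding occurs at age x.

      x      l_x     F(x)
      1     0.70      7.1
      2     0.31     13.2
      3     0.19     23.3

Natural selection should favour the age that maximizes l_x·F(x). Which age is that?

1

Expected offspring if breeding at age x = l_x × F(x):
  age 1: 0.70 × 7.1 = 4.970
  age 2: 0.31 × 13.2 = 4.092
  age 3: 0.19 × 23.3 = 4.427
Maximum at age 1 (4.970).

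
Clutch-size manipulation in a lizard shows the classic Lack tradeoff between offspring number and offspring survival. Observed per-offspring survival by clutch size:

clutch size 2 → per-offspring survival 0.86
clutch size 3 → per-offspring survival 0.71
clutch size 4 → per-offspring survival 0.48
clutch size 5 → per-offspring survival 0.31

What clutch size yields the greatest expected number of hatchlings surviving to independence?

Expected hatchlings surviving to independence = c × s(c):
  c=2: 2 × 0.86 = 1.720
  c=3: 3 × 0.71 = 2.130
  c=4: 4 × 0.48 = 1.920
  c=5: 5 × 0.31 = 1.550
Maximum at c = 3 (2.130 hatchlings surviving to independence).

3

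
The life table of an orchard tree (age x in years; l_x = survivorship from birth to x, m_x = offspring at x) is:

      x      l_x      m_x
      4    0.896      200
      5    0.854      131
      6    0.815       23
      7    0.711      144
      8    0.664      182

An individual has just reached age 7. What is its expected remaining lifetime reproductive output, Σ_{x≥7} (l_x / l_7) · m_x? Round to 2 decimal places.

313.97

l_7 = 0.711. Conditional survival from age 7 to x is l_x / l_7.
  x=7: (0.711/0.711) × 144 = 144.0000
  x=8: (0.664/0.711) × 182 = 169.9691
Sum = 144.0000 + 169.9691 = 313.9691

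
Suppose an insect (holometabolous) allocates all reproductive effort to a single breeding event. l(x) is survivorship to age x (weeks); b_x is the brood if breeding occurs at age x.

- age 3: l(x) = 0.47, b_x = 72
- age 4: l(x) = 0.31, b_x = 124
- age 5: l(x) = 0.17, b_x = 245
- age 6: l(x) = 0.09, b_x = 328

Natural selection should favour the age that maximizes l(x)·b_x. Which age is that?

5

Expected offspring if breeding at age x = l(x) × b_x:
  age 3: 0.47 × 72 = 33.840
  age 4: 0.31 × 124 = 38.440
  age 5: 0.17 × 245 = 41.650
  age 6: 0.09 × 328 = 29.520
Maximum at age 5 (41.650).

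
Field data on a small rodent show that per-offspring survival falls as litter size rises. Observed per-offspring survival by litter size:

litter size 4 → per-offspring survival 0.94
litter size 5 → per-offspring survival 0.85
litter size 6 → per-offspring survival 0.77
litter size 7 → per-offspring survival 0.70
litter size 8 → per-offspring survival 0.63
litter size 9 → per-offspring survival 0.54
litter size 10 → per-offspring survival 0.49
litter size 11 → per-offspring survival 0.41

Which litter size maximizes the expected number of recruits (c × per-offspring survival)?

8

Expected recruits = c × s(c):
  c=4: 4 × 0.94 = 3.760
  c=5: 5 × 0.85 = 4.250
  c=6: 6 × 0.77 = 4.620
  c=7: 7 × 0.70 = 4.900
  c=8: 8 × 0.63 = 5.040
  c=9: 9 × 0.54 = 4.860
  c=10: 10 × 0.49 = 4.900
  c=11: 11 × 0.41 = 4.510
Maximum at c = 8 (5.040 recruits).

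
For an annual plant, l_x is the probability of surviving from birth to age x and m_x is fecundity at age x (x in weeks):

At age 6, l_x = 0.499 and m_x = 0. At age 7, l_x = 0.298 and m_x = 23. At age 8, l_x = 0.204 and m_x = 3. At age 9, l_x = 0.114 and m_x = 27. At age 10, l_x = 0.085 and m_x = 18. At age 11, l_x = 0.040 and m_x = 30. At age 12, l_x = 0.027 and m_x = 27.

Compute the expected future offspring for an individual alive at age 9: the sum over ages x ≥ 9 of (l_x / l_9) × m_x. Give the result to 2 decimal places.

57.34

l_9 = 0.114. Conditional survival from age 9 to x is l_x / l_9.
  x=9: (0.114/0.114) × 27 = 27.0000
  x=10: (0.085/0.114) × 18 = 13.4211
  x=11: (0.040/0.114) × 30 = 10.5263
  x=12: (0.027/0.114) × 27 = 6.3947
Sum = 27.0000 + 13.4211 + 10.5263 + 6.3947 = 57.3421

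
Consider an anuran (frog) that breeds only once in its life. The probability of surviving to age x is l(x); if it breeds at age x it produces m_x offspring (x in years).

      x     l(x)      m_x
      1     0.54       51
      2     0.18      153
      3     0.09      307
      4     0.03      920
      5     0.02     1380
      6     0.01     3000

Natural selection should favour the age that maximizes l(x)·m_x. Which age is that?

6

Expected offspring if breeding at age x = l(x) × m_x:
  age 1: 0.54 × 51 = 27.540
  age 2: 0.18 × 153 = 27.540
  age 3: 0.09 × 307 = 27.630
  age 4: 0.03 × 920 = 27.600
  age 5: 0.02 × 1380 = 27.600
  age 6: 0.01 × 3000 = 30.000
Maximum at age 6 (30.000).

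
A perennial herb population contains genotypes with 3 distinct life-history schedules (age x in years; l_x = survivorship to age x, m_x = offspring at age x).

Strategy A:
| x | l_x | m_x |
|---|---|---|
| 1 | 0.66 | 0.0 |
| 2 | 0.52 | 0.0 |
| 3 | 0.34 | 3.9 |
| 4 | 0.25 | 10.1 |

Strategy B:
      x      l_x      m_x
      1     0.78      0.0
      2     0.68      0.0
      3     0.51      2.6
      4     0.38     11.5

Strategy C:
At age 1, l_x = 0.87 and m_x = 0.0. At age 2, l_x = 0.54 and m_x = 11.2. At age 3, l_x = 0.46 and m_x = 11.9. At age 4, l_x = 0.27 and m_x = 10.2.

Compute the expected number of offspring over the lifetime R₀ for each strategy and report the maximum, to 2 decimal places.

14.28

Strategy A: R₀ = 0.66×0.0 + 0.52×0.0 + 0.34×3.9 + 0.25×10.1 = 3.8510
Strategy B: R₀ = 0.78×0.0 + 0.68×0.0 + 0.51×2.6 + 0.38×11.5 = 5.6960
Strategy C: R₀ = 0.87×0.0 + 0.54×11.2 + 0.46×11.9 + 0.27×10.2 = 14.2760
Highest R₀: strategy C with 14.2760.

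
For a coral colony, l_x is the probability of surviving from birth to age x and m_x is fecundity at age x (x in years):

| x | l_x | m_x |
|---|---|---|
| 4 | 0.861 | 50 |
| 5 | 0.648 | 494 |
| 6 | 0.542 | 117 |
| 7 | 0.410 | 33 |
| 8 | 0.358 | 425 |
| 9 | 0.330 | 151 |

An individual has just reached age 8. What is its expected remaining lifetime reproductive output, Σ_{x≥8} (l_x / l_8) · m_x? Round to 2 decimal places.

l_8 = 0.358. Conditional survival from age 8 to x is l_x / l_8.
  x=8: (0.358/0.358) × 425 = 425.0000
  x=9: (0.330/0.358) × 151 = 139.1899
Sum = 425.0000 + 139.1899 = 564.1899

564.19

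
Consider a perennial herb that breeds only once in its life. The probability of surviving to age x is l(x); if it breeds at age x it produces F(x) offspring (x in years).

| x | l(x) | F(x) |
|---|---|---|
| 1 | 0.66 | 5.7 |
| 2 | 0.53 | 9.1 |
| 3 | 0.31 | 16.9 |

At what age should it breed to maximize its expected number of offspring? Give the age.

3

Expected offspring if breeding at age x = l(x) × F(x):
  age 1: 0.66 × 5.7 = 3.762
  age 2: 0.53 × 9.1 = 4.823
  age 3: 0.31 × 16.9 = 5.239
Maximum at age 3 (5.239).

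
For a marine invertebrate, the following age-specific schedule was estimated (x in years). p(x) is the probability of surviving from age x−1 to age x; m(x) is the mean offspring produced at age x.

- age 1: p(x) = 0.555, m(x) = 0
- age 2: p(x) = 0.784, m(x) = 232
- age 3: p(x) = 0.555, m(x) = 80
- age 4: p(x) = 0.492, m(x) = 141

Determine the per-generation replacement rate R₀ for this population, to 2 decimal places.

Survivorship from birth: l_x = p_1·p_2·…·p_x.
  l_1 = 0.55500
  l_2 = 0.43512
  l_3 = 0.24149
  l_4 = 0.11881
R₀ = Σ l_x m(x):
  age 1: 0.55500 × 0 = 0.0000
  age 2: 0.43512 × 232 = 100.9478
  age 3: 0.24149 × 80 = 19.3192
  age 4: 0.11881 × 141 = 16.7522
R₀ = 0.0000 + 100.9478 + 19.3192 + 16.7522 = 137.0192

137.02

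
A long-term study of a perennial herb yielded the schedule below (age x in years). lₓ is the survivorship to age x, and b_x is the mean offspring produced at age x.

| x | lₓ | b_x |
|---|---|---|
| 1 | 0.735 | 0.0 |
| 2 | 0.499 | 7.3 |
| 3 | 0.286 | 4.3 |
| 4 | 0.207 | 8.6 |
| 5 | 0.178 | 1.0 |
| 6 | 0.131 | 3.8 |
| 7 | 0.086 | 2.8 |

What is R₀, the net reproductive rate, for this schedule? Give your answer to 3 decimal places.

R₀ = Σ lₓ b_x:
  age 1: 0.735 × 0.0 = 0.0000
  age 2: 0.499 × 7.3 = 3.6427
  age 3: 0.286 × 4.3 = 1.2298
  age 4: 0.207 × 8.6 = 1.7802
  age 5: 0.178 × 1.0 = 0.1780
  age 6: 0.131 × 3.8 = 0.4978
  age 7: 0.086 × 2.8 = 0.2408
R₀ = 0.0000 + 3.6427 + 1.2298 + 1.7802 + 0.1780 + 0.4978 + 0.2408 = 7.5693

7.569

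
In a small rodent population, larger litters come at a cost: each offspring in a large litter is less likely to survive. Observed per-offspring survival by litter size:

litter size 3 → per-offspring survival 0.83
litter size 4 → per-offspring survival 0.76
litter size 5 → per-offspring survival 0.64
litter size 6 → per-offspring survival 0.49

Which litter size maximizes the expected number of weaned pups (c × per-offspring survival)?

5

Expected weaned pups = c × s(c):
  c=3: 3 × 0.83 = 2.490
  c=4: 4 × 0.76 = 3.040
  c=5: 5 × 0.64 = 3.200
  c=6: 6 × 0.49 = 2.940
Maximum at c = 5 (3.200 weaned pups).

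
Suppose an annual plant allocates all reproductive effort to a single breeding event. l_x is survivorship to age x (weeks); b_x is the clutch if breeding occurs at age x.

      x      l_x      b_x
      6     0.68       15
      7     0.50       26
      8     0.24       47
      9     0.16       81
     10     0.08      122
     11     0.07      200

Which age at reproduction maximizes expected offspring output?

Expected offspring if breeding at age x = l_x × b_x:
  age 6: 0.68 × 15 = 10.200
  age 7: 0.50 × 26 = 13.000
  age 8: 0.24 × 47 = 11.280
  age 9: 0.16 × 81 = 12.960
  age 10: 0.08 × 122 = 9.760
  age 11: 0.07 × 200 = 14.000
Maximum at age 11 (14.000).

11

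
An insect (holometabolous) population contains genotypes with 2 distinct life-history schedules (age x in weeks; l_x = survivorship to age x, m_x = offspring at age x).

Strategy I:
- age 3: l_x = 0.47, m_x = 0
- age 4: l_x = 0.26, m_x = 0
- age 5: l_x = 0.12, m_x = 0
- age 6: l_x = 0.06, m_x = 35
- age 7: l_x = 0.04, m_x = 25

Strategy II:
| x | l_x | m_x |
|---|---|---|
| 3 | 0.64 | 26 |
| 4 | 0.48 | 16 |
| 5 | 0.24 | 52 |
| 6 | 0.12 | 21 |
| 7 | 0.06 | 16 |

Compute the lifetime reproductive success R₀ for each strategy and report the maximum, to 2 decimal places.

40.28

Strategy I: R₀ = 0.47×0 + 0.26×0 + 0.12×0 + 0.06×35 + 0.04×25 = 3.1000
Strategy II: R₀ = 0.64×26 + 0.48×16 + 0.24×52 + 0.12×21 + 0.06×16 = 40.2800
Highest R₀: strategy II with 40.2800.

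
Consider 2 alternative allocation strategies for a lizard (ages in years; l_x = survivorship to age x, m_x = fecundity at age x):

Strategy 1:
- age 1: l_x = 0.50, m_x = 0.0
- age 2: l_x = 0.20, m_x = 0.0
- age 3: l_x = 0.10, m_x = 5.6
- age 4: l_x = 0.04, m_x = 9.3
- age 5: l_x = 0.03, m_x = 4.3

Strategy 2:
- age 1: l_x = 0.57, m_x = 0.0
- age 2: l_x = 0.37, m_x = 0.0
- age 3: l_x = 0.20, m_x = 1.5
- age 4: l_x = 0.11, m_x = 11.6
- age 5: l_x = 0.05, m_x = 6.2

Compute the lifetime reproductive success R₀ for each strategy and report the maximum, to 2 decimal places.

Strategy 1: R₀ = 0.50×0.0 + 0.20×0.0 + 0.10×5.6 + 0.04×9.3 + 0.03×4.3 = 1.0610
Strategy 2: R₀ = 0.57×0.0 + 0.37×0.0 + 0.20×1.5 + 0.11×11.6 + 0.05×6.2 = 1.8860
Highest R₀: strategy 2 with 1.8860.

1.89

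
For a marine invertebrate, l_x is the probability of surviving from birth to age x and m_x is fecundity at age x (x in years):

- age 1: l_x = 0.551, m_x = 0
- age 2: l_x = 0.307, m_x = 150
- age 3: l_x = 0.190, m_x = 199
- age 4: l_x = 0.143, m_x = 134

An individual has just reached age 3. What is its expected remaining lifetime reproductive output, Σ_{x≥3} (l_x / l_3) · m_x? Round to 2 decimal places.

299.85

l_3 = 0.190. Conditional survival from age 3 to x is l_x / l_3.
  x=3: (0.190/0.190) × 199 = 199.0000
  x=4: (0.143/0.190) × 134 = 100.8526
Sum = 199.0000 + 100.8526 = 299.8526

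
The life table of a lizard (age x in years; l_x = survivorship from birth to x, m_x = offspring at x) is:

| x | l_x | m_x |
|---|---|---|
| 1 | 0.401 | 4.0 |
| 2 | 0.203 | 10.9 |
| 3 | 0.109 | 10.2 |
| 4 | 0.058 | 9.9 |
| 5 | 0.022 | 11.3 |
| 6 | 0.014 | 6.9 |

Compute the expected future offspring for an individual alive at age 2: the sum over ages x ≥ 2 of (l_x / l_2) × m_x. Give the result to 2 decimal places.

20.91

l_2 = 0.203. Conditional survival from age 2 to x is l_x / l_2.
  x=2: (0.203/0.203) × 10.9 = 10.9000
  x=3: (0.109/0.203) × 10.2 = 5.4768
  x=4: (0.058/0.203) × 9.9 = 2.8286
  x=5: (0.022/0.203) × 11.3 = 1.2246
  x=6: (0.014/0.203) × 6.9 = 0.4759
Sum = 10.9000 + 5.4768 + 2.8286 + 1.2246 + 0.4759 = 20.9059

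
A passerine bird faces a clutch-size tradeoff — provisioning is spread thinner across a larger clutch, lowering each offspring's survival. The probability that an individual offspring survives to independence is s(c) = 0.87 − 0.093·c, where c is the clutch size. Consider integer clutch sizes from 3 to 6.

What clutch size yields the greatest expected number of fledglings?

Expected fledglings = c × s(c):
  c=3: 3 × 0.591 = 1.773
  c=4: 4 × 0.498 = 1.992
  c=5: 5 × 0.405 = 2.025
  c=6: 6 × 0.312 = 1.872
Maximum at c = 5 (2.025 fledglings).

5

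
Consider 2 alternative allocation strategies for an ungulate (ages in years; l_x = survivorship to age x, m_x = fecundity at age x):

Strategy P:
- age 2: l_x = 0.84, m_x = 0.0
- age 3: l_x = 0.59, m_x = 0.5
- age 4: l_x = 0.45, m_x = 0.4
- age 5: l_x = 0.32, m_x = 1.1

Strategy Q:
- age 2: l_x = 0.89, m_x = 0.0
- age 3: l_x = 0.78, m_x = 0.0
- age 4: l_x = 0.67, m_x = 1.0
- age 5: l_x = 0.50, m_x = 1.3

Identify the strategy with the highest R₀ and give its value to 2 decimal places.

Strategy P: R₀ = 0.84×0.0 + 0.59×0.5 + 0.45×0.4 + 0.32×1.1 = 0.8270
Strategy Q: R₀ = 0.89×0.0 + 0.78×0.0 + 0.67×1.0 + 0.50×1.3 = 1.3200
Highest R₀: strategy Q with 1.3200.

1.32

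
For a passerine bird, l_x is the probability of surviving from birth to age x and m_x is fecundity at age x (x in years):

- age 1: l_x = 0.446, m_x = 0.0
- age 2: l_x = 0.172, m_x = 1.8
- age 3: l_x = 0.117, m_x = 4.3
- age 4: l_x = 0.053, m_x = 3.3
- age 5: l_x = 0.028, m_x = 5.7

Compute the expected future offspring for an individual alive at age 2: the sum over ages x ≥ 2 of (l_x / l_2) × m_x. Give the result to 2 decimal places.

l_2 = 0.172. Conditional survival from age 2 to x is l_x / l_2.
  x=2: (0.172/0.172) × 1.8 = 1.8000
  x=3: (0.117/0.172) × 4.3 = 2.9250
  x=4: (0.053/0.172) × 3.3 = 1.0169
  x=5: (0.028/0.172) × 5.7 = 0.9279
Sum = 1.8000 + 2.9250 + 1.0169 + 0.9279 = 6.6698

6.67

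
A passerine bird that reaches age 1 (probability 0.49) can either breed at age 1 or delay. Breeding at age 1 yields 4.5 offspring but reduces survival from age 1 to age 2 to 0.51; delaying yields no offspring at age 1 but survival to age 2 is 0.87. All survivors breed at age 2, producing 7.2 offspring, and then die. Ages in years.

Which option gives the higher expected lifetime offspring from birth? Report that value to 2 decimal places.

breed at age 1: R₀ = 0.49 × (4.5 + 0.51 × 7.2) = 0.49 × 8.1720 = 4.0043
delay to age 2: R₀ = 0.49 × (0.87 × 7.2) = 0.49 × 6.2640 = 3.0694
Higher: breed at age 1 (4.0043).

4.00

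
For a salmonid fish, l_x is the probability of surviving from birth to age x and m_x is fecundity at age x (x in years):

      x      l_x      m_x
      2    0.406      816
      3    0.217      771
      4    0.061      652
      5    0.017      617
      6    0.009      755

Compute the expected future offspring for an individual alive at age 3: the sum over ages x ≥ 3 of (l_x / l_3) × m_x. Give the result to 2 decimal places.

l_3 = 0.217. Conditional survival from age 3 to x is l_x / l_3.
  x=3: (0.217/0.217) × 771 = 771.0000
  x=4: (0.061/0.217) × 652 = 183.2811
  x=5: (0.017/0.217) × 617 = 48.3364
  x=6: (0.009/0.217) × 755 = 31.3134
Sum = 771.0000 + 183.2811 + 48.3364 + 31.3134 = 1033.9309

1033.93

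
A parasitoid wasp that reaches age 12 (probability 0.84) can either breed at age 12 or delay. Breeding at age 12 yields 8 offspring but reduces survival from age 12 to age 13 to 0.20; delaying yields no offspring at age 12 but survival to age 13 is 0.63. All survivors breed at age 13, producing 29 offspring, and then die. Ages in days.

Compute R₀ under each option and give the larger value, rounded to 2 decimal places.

breed at age 12: R₀ = 0.84 × (8 + 0.20 × 29) = 0.84 × 13.8000 = 11.5920
delay to age 13: R₀ = 0.84 × (0.63 × 29) = 0.84 × 18.2700 = 15.3468
Higher: delay to age 13 (15.3468).

15.35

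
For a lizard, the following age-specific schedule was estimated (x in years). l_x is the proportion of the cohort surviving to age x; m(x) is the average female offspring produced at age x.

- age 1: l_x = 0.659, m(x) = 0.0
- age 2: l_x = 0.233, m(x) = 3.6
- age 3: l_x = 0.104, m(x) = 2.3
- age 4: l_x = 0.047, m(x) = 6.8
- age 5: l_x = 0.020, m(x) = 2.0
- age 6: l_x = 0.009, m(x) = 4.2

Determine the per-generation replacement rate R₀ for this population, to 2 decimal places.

1.48

R₀ = Σ l_x m(x):
  age 1: 0.659 × 0.0 = 0.0000
  age 2: 0.233 × 3.6 = 0.8388
  age 3: 0.104 × 2.3 = 0.2392
  age 4: 0.047 × 6.8 = 0.3196
  age 5: 0.020 × 2.0 = 0.0400
  age 6: 0.009 × 4.2 = 0.0378
R₀ = 0.0000 + 0.8388 + 0.2392 + 0.3196 + 0.0400 + 0.0378 = 1.4754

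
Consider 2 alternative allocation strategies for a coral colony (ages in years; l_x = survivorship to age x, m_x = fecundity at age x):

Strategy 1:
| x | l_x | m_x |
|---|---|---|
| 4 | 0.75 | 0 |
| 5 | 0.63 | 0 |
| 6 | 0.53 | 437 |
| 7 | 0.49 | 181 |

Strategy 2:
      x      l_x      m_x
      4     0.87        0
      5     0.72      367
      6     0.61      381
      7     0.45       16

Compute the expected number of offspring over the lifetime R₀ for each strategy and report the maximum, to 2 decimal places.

503.85

Strategy 1: R₀ = 0.75×0 + 0.63×0 + 0.53×437 + 0.49×181 = 320.3000
Strategy 2: R₀ = 0.87×0 + 0.72×367 + 0.61×381 + 0.45×16 = 503.8500
Highest R₀: strategy 2 with 503.8500.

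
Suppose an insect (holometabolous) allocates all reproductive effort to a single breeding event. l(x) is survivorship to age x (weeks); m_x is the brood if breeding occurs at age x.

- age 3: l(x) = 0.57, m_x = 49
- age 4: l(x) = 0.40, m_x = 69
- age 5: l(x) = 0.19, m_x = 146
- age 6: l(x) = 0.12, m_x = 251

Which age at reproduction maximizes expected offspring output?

Expected offspring if breeding at age x = l(x) × m_x:
  age 3: 0.57 × 49 = 27.930
  age 4: 0.40 × 69 = 27.600
  age 5: 0.19 × 146 = 27.740
  age 6: 0.12 × 251 = 30.120
Maximum at age 6 (30.120).

6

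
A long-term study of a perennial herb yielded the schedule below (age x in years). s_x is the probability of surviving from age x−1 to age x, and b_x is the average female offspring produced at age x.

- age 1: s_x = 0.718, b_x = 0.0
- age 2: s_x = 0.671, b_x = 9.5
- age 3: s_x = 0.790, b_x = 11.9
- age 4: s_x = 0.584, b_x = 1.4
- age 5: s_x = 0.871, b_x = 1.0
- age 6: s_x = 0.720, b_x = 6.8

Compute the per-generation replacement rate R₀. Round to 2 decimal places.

10.56

Survivorship from birth: l_x = s_1·s_2·…·s_x.
  l_1 = 0.71800
  l_2 = 0.48178
  l_3 = 0.38060
  l_4 = 0.22227
  l_5 = 0.19360
  l_6 = 0.13939
R₀ = Σ l_x b_x:
  age 1: 0.71800 × 0.0 = 0.0000
  age 2: 0.48178 × 9.5 = 4.5769
  age 3: 0.38060 × 11.9 = 4.5291
  age 4: 0.22227 × 1.4 = 0.3112
  age 5: 0.19360 × 1.0 = 0.1936
  age 6: 0.13939 × 6.8 = 0.9479
R₀ = 0.0000 + 4.5769 + 4.5291 + 0.3112 + 0.1936 + 0.9479 = 10.5587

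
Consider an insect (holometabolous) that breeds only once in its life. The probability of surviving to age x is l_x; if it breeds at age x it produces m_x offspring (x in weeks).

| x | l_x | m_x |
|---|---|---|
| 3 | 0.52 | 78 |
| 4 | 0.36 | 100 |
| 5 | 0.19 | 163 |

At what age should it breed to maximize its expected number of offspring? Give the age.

Expected offspring if breeding at age x = l_x × m_x:
  age 3: 0.52 × 78 = 40.560
  age 4: 0.36 × 100 = 36.000
  age 5: 0.19 × 163 = 30.970
Maximum at age 3 (40.560).

3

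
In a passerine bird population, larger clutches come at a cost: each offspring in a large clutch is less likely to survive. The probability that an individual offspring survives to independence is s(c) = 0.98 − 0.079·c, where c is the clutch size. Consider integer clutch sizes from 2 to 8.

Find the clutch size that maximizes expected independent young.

6

Expected independent young = c × s(c):
  c=2: 2 × 0.822 = 1.644
  c=3: 3 × 0.743 = 2.229
  c=4: 4 × 0.664 = 2.656
  c=5: 5 × 0.585 = 2.925
  c=6: 6 × 0.506 = 3.036
  c=7: 7 × 0.427 = 2.989
  c=8: 8 × 0.348 = 2.784
Maximum at c = 6 (3.036 independent young).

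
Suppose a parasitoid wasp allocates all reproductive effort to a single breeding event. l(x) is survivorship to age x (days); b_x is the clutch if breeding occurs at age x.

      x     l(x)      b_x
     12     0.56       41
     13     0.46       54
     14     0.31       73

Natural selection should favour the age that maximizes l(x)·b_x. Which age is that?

Expected offspring if breeding at age x = l(x) × b_x:
  age 12: 0.56 × 41 = 22.960
  age 13: 0.46 × 54 = 24.840
  age 14: 0.31 × 73 = 22.630
Maximum at age 13 (24.840).

13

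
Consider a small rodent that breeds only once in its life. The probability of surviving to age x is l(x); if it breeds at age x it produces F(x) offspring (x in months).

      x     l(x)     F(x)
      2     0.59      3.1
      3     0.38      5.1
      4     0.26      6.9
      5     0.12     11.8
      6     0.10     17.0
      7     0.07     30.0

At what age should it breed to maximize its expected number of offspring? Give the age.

Expected offspring if breeding at age x = l(x) × F(x):
  age 2: 0.59 × 3.1 = 1.829
  age 3: 0.38 × 5.1 = 1.938
  age 4: 0.26 × 6.9 = 1.794
  age 5: 0.12 × 11.8 = 1.416
  age 6: 0.10 × 17.0 = 1.700
  age 7: 0.07 × 30.0 = 2.100
Maximum at age 7 (2.100).

7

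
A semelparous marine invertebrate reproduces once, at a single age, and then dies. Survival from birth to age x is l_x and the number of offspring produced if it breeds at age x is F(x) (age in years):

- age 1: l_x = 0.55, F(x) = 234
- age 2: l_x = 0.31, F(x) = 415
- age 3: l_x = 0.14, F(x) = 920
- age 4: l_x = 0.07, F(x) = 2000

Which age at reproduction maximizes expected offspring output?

4

Expected offspring if breeding at age x = l_x × F(x):
  age 1: 0.55 × 234 = 128.700
  age 2: 0.31 × 415 = 128.650
  age 3: 0.14 × 920 = 128.800
  age 4: 0.07 × 2000 = 140.000
Maximum at age 4 (140.000).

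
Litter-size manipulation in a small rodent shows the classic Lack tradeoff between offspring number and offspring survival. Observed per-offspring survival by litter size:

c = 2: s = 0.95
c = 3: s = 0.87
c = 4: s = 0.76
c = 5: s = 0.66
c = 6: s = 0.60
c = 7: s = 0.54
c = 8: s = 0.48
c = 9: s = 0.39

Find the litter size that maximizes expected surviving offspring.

Expected surviving offspring = c × s(c):
  c=2: 2 × 0.95 = 1.900
  c=3: 3 × 0.87 = 2.610
  c=4: 4 × 0.76 = 3.040
  c=5: 5 × 0.66 = 3.300
  c=6: 6 × 0.60 = 3.600
  c=7: 7 × 0.54 = 3.780
  c=8: 8 × 0.48 = 3.840
  c=9: 9 × 0.39 = 3.510
Maximum at c = 8 (3.840 surviving offspring).

8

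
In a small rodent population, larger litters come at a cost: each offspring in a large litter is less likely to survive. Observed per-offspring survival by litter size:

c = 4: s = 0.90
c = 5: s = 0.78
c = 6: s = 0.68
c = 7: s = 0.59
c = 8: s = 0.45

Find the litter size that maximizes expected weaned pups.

Expected weaned pups = c × s(c):
  c=4: 4 × 0.90 = 3.600
  c=5: 5 × 0.78 = 3.900
  c=6: 6 × 0.68 = 4.080
  c=7: 7 × 0.59 = 4.130
  c=8: 8 × 0.45 = 3.600
Maximum at c = 7 (4.130 weaned pups).

7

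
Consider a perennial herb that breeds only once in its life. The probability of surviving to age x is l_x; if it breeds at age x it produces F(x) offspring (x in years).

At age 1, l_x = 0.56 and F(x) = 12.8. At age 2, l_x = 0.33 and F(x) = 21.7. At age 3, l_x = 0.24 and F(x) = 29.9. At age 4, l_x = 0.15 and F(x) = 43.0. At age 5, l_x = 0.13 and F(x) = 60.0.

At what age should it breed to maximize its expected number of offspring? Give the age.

Expected offspring if breeding at age x = l_x × F(x):
  age 1: 0.56 × 12.8 = 7.168
  age 2: 0.33 × 21.7 = 7.161
  age 3: 0.24 × 29.9 = 7.176
  age 4: 0.15 × 43.0 = 6.450
  age 5: 0.13 × 60.0 = 7.800
Maximum at age 5 (7.800).

5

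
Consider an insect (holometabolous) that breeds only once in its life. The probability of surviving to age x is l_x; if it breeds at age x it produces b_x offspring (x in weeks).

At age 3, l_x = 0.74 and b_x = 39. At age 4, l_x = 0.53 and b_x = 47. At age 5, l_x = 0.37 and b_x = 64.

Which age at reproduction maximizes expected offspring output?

3

Expected offspring if breeding at age x = l_x × b_x:
  age 3: 0.74 × 39 = 28.860
  age 4: 0.53 × 47 = 24.910
  age 5: 0.37 × 64 = 23.680
Maximum at age 3 (28.860).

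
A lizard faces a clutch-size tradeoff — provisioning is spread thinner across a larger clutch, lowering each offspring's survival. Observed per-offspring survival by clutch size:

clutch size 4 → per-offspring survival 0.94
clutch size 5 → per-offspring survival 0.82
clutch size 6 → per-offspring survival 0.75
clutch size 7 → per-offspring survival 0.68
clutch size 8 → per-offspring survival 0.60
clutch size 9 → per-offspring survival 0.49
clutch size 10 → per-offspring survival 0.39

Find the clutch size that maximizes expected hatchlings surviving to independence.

8

Expected hatchlings surviving to independence = c × s(c):
  c=4: 4 × 0.94 = 3.760
  c=5: 5 × 0.82 = 4.100
  c=6: 6 × 0.75 = 4.500
  c=7: 7 × 0.68 = 4.760
  c=8: 8 × 0.60 = 4.800
  c=9: 9 × 0.49 = 4.410
  c=10: 10 × 0.39 = 3.900
Maximum at c = 8 (4.800 hatchlings surviving to independence).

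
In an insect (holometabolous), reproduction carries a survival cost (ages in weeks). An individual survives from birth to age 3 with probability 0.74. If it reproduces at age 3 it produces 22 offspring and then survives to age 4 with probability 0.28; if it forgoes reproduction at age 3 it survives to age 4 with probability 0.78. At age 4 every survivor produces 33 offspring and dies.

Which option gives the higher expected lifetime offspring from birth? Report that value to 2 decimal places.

breed at age 3: R₀ = 0.74 × (22 + 0.28 × 33) = 0.74 × 31.2400 = 23.1176
delay to age 4: R₀ = 0.74 × (0.78 × 33) = 0.74 × 25.7400 = 19.0476
Higher: breed at age 3 (23.1176).

23.12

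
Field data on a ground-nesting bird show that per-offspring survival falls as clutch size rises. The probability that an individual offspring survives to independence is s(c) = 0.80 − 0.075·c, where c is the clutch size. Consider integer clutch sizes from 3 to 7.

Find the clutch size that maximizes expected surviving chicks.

5

Expected surviving chicks = c × s(c):
  c=3: 3 × 0.575 = 1.725
  c=4: 4 × 0.500 = 2.000
  c=5: 5 × 0.425 = 2.125
  c=6: 6 × 0.350 = 2.100
  c=7: 7 × 0.275 = 1.925
Maximum at c = 5 (2.125 surviving chicks).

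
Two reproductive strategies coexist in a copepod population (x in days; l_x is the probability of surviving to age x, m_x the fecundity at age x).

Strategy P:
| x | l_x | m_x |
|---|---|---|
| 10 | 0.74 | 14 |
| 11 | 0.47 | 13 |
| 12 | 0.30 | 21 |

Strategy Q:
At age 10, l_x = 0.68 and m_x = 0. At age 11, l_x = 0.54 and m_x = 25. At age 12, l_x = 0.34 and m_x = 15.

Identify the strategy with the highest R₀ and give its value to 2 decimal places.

Strategy P: R₀ = 0.74×14 + 0.47×13 + 0.30×21 = 22.7700
Strategy Q: R₀ = 0.68×0 + 0.54×25 + 0.34×15 = 18.6000
Highest R₀: strategy P with 22.7700.

22.77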